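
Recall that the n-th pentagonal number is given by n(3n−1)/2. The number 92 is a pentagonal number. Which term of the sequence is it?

8

Set n(3n−1)/2 = 92, giving 3n² − n − 184 = 0.
The discriminant is 1 + 24·92 = 2209, and √2209 = 47.
So n = (1 + 47) / 6 = 48/6 = 8.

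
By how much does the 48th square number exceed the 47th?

95

n² − (n−1)² = 2n − 1, so 48² − 47² = 2·48 − 1 = 95.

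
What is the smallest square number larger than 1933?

Solve n² > 1933 for integer n.
The largest n with value ≤ 1933 is 43 (since 1849 ≤ 1933 < 1936), so the first above is n = 44, value 1936.

1936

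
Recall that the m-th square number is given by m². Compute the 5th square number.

The 5th square number is n² with n = 5.
5² = 25.

25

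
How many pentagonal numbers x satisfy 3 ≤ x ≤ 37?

The n-th pentagonal number is n(3n−1)/2.
Smallest index with value ≥ 3: n = 2 (giving 5).
Largest index with value ≤ 37: n = 5 (giving 35).
Indices 2 through 5: 4 terms.

4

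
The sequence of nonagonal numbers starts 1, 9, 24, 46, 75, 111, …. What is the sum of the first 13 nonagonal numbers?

2639

Σ i(7i−5)/2 = (7Σi² − 5Σi) / 2 over i = 1..13.
Σi = 91 and Σi² = 819.
(7·819 − 5·91) / 2 = 5278/2 = 2639.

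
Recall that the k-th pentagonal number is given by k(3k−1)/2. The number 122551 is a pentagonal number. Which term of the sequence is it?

286

Set n(3n−1)/2 = 122551, giving 3n² − n − 245102 = 0.
The discriminant is 1 + 24·122551 = 2941225, and √2941225 = 1715.
So n = (1 + 1715) / 6 = 1716/6 = 286.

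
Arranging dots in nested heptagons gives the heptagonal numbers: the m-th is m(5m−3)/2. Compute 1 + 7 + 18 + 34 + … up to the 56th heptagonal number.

147896

Σ i(5i−3)/2 = (5Σi² − 3Σi) / 2 over i = 1..56.
Σi = 1596 and Σi² = 60116.
(5·60116 − 3·1596) / 2 = 295792/2 = 147896.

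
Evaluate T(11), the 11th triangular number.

The 11th triangular number is n(n+1)/2 with n = 11.
11·12/2 = 132/2 = 66.

66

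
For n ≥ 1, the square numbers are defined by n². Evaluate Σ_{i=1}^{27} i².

Σ_{i=1}^{27} i² = 27·28·55/6 = 6930.

6930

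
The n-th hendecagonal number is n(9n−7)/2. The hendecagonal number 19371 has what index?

66

Set n(9n−7)/2 = 19371, giving 9n² − 7n − 38742 = 0.
So n = (7 + 1181) / 18 = 1188/18 = 66.
Check: 66·(9·66 − 7)/2 = 19371. ✓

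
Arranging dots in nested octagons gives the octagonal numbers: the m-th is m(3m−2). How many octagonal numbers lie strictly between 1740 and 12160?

39

The n-th octagonal number is n(3n−2).
Smallest index with value > 1740: n = 25 (giving 1825).
Largest index with value < 12160: n = 63 (giving 11781).
Indices 25 through 63: 39 terms.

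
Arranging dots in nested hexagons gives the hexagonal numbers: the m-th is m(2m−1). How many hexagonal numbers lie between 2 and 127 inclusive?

7

The n-th hexagonal number is n(2n−1).
Smallest index with value ≥ 2: n = 2 (giving 6).
Largest index with value ≤ 127: n = 8 (giving 120).
Indices 2 through 8: 7 terms.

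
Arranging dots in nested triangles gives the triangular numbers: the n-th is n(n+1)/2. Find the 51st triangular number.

1326

The 51st triangular number is n(n+1)/2 with n = 51.
51·52/2 = 2652/2 = 1326.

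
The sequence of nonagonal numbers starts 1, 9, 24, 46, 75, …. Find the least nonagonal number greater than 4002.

Solve n(7n−5)/2 > 4002 for integer n.
The largest n with value ≤ 4002 is 34 (since 3961 ≤ 4002 < 4200), so the first above is n = 35, value 4200.

4200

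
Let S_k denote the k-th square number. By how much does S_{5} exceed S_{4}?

9

n² − (n−1)² = 2n − 1, so 5² − 4² = 2·5 − 1 = 9.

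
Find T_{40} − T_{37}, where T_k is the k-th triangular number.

40·41/2 = 820 and 37·38/2 = 703.
Difference: 820 − 703 = 117.

117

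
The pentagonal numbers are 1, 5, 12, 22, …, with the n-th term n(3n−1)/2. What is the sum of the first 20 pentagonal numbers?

Σ i(3i−1)/2 = (3Σi² − Σi) / 2 over i = 1..20.
Σi = 210 and Σi² = 2870.
(3·2870 − 1·210) / 2 = 8400/2 = 4200.

4200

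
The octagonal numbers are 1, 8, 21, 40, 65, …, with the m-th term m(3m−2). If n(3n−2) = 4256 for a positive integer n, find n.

38

Set n(3n−2) = 4256, giving 3n² − 2n − 4256 = 0.
So n = (2 + 226) / 6 = 228/6 = 38.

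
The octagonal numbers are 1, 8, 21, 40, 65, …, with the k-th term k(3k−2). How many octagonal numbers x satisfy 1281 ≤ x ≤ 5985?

The n-th octagonal number is n(3n−2).
Smallest index with value ≥ 1281: n = 21 (giving 1281).
Largest index with value ≤ 5985: n = 45 (giving 5985).
Indices 21 through 45: 25 terms.

25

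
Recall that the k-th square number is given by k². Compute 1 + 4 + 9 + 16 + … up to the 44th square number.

Σ_{i=1}^{44} i² = 44·45·89/6 = 29370.

29370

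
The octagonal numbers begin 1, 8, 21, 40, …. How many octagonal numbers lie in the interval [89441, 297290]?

143

The n-th octagonal number is n(3n−2).
Smallest index with value ≥ 89441: n = 173 (giving 89441).
Largest index with value ≤ 297290: n = 315 (giving 297045).
Indices 173 through 315: 143 terms.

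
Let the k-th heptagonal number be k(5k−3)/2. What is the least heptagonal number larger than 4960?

Solve n(5n−3)/2 > 4960 for integer n.
The largest n with value ≤ 4960 is 44 (since 4774 ≤ 4960 < 4995), so the first above is n = 45, value 4995.

4995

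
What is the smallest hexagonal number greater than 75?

91

Solve n(2n−1) > 75 for integer n.
The largest n with value ≤ 75 is 6 (since 66 ≤ 75 < 91), so the first above is n = 7, value 91.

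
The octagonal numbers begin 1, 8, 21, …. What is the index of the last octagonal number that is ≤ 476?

Solve n(3n−2) ≤ 476 for integer n.
n = 12 gives 408 ≤ 476, while n = 13 gives 481 > 476; so the answer is index 12.

12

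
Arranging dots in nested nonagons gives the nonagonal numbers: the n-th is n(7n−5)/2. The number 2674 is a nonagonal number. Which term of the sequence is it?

28

Set n(7n−5)/2 = 2674, giving 7n² − 5n − 5348 = 0.
So n = (5 + 387) / 14 = 392/14 = 28.
Check: 28·(7·28 − 5)/2 = 2674. ✓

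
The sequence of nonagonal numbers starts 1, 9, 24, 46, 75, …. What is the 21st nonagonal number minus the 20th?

Consecutive nonagonal numbers differ by 7n − 6: here 7·21 − 6 = 141.

141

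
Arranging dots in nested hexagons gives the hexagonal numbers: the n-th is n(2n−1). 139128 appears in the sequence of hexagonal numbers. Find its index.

Set n(2n−1) = 139128, giving 2n² − n − 139128 = 0.
The discriminant is 1 + 8·139128 = 1113025, and √1113025 = 1055.
So n = (1 + 1055) / 4 = 1056/4 = 264.

264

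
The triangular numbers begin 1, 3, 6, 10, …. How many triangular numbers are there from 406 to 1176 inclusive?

The n-th triangular number is n(n+1)/2.
Smallest index with value ≥ 406: n = 28 (giving 406).
Largest index with value ≤ 1176: n = 48 (giving 1176).
Indices 28 through 48: 21 terms.

21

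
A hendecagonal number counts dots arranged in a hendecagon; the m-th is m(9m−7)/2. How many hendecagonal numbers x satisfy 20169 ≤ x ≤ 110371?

The n-th hendecagonal number is n(9n−7)/2.
Smallest index with value ≥ 20169: n = 68 (giving 20570).
Largest index with value ≤ 110371: n = 157 (giving 110371).
Indices 68 through 157: 90 terms.

90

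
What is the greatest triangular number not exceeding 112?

Solve n(n+1)/2 ≤ 112 for integer n.
n = 14 gives 105 ≤ 112, while n = 15 gives 120 > 112; so the answer is 105.

105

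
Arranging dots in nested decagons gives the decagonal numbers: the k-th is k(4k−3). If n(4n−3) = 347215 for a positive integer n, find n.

Set n(4n−3) = 347215, giving 4n² − 3n − 347215 = 0.
The discriminant is 9 + 16·347215 = 5555449, and √5555449 = 2357.
So n = (3 + 2357) / 8 = 2360/8 = 295.

295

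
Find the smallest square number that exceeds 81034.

81225

Solve n² > 81034 for integer n.
The largest n with value ≤ 81034 is 284 (since 80656 ≤ 81034 < 81225), so the first above is n = 285, value 81225.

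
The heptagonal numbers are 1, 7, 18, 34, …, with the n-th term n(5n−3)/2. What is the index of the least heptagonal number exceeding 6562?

Solve n(5n−3)/2 > 6562 for integer n.
The largest n with value ≤ 6562 is 51 (since 6426 ≤ 6562 < 6682), so the first above is n = 52, value 6682.

52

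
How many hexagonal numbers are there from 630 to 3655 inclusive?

The n-th hexagonal number is n(2n−1).
Smallest index with value ≥ 630: n = 18 (giving 630).
Largest index with value ≤ 3655: n = 43 (giving 3655).
Indices 18 through 43: 26 terms.

26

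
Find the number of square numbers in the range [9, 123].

9

The n-th square number is n².
Smallest index with value ≥ 9: n = 3 (giving 9).
Largest index with value ≤ 123: n = 11 (giving 121).
Indices 3 through 11: 9 terms.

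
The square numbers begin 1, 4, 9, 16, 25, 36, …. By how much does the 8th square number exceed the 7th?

n² − (n−1)² = 2n − 1, so 8² − 7² = 2·8 − 1 = 15.

15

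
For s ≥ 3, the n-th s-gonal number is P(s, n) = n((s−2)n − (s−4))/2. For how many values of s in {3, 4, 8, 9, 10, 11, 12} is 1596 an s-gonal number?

s = 3: P(3, 56) = 1596. ✓
s = 4: P(4, 39) = 1521 and P(4, 40) = 1600; 1596 is not s-gonal.
s = 8: P(8, 23) = 1541 and P(8, 24) = 1680; 1596 is not s-gonal.
s = 9: P(9, 21) = 1491 and P(9, 22) = 1639; 1596 is not s-gonal.
s = 10: P(10, 20) = 1540 and P(10, 21) = 1701; 1596 is not s-gonal.
s = 11: P(11, 19) = 1558 and P(11, 20) = 1730; 1596 is not s-gonal.
s = 12: P(12, 18) = 1548 and P(12, 19) = 1729; 1596 is not s-gonal.
Hits: s ∈ {3} → 1.

1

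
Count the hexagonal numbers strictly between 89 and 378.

7

The n-th hexagonal number is n(2n−1).
Smallest index with value > 89: n = 7 (giving 91).
Largest index with value < 378: n = 13 (giving 325).
Indices 7 through 13: 7 terms.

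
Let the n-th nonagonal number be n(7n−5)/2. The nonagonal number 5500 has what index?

Set n(7n−5)/2 = 5500, giving 7n² − 5n − 11000 = 0.
So n = (5 + 555) / 14 = 560/14 = 40.

40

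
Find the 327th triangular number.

53628

The 327th triangular number is n(n+1)/2 with n = 327.
327·328/2 = 107256/2 = 53628.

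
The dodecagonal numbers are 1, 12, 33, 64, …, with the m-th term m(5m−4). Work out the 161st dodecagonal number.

128961

The 161st dodecagonal number is n(5n−4) with n = 161.
161·(5·161 − 4) = 161·801 = 128961.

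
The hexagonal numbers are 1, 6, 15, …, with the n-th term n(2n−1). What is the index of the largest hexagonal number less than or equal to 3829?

Solve n(2n−1) ≤ 3829 for integer n.
n = 44 gives 3828 ≤ 3829, while n = 45 gives 4005 > 3829; so the answer is index 44.

44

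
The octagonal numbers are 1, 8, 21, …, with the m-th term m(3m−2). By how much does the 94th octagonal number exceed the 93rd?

559

Consecutive octagonal numbers differ by 6n − 5: here 6·94 − 5 = 559.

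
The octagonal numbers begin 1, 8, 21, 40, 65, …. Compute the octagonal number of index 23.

1541

The 23rd octagonal number is n(3n−2) with n = 23.
23·(3·23 − 2) = 23·67 = 1541.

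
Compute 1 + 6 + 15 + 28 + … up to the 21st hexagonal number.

6391

Σ i(2i−1) = 2Σi² − Σi over i = 1..21.
Σi = 231 and Σi² = 3311.
2·3311 − 1·231 = 6391.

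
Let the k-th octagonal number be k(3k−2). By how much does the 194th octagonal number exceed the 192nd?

194·(3·194 − 2) = 112520 and 192·(3·192 − 2) = 110208.
Difference: 112520 − 110208 = 2312.

2312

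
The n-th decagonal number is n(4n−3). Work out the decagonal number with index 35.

The 35th decagonal number is n(4n−3) with n = 35.
35·(4·35 − 3) = 35·137 = 4795.

4795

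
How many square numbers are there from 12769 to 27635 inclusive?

The n-th square number is n².
Smallest index with value ≥ 12769: n = 113 (giving 12769).
Largest index with value ≤ 27635: n = 166 (giving 27556).
Indices 113 through 166: 54 terms.

54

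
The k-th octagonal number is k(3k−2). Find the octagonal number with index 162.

The 162nd octagonal number is n(3n−2) with n = 162.
162·(3·162 − 2) = 162·484 = 78408.

78408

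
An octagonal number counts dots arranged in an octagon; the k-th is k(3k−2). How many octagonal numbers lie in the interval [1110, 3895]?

17

The n-th octagonal number is n(3n−2).
Smallest index with value ≥ 1110: n = 20 (giving 1160).
Largest index with value ≤ 3895: n = 36 (giving 3816).
Indices 20 through 36: 17 terms.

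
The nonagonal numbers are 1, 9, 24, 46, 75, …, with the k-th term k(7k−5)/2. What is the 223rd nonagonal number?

The 223rd nonagonal number is n(7n−5)/2 with n = 223.
223·(7·223 − 5)/2 = 223·1556/2 = 223·778 = 173494.

173494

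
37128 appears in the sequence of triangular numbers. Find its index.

Set n(n+1)/2 = 37128, giving n² + n − 74256 = 0.
So n = (-1 + 545) / 2 = 544/2 = 272.

272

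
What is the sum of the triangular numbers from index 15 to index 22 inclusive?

Σ i(i+1)/2 = (Σi² + Σi) / 2 over i = 15..22.
Σi = 253 − 105 = 148 and Σi² = 3795 − 1015 = 2780.
(1·2780 + 1·148) / 2 = 2928/2 = 1464.

1464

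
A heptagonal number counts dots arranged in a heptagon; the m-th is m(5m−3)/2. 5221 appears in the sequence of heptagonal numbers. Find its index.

Set n(5n−3)/2 = 5221, giving 5n² − 3n − 10442 = 0.
The discriminant is 9 + 40·5221 = 208849, and √208849 = 457.
So n = (3 + 457) / 10 = 460/10 = 46.
Check: 46·(5·46 − 3)/2 = 5221. ✓

46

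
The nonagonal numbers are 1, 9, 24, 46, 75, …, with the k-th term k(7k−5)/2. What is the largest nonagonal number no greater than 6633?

Solve n(7n−5)/2 ≤ 6633 for integer n.
n = 43 gives 6364 ≤ 6633, while n = 44 gives 6666 > 6633; so the answer is 6364.

6364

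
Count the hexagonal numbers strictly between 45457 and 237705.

The n-th hexagonal number is n(2n−1).
Smallest index with value > 45457: n = 152 (giving 46056).
Largest index with value < 237705: n = 344 (giving 236328).
Indices 152 through 344: 193 terms.

193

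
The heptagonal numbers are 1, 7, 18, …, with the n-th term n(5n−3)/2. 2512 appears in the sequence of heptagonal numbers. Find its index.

32

Set n(5n−3)/2 = 2512, giving 5n² − 3n − 5024 = 0.
The discriminant is 9 + 40·2512 = 100489, and √100489 = 317.
So n = (3 + 317) / 10 = 320/10 = 32.
Check: 32·(5·32 − 3)/2 = 2512. ✓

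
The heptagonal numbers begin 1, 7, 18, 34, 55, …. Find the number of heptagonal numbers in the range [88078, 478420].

250

The n-th heptagonal number is n(5n−3)/2.
Smallest index with value ≥ 88078: n = 188 (giving 88078).
Largest index with value ≤ 478420: n = 437 (giving 476767).
Indices 188 through 437: 250 terms.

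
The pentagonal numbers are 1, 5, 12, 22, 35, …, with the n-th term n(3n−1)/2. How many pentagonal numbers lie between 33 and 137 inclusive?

5

The n-th pentagonal number is n(3n−1)/2.
Smallest index with value ≥ 33: n = 5 (giving 35).
Largest index with value ≤ 137: n = 9 (giving 117).
Indices 5 through 9: 5 terms.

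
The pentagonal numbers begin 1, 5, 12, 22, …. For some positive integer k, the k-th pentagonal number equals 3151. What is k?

46

Set n(3n−1)/2 = 3151, giving 3n² − n − 6302 = 0.
The discriminant is 1 + 24·3151 = 75625, and √75625 = 275.
So n = (1 + 275) / 6 = 276/6 = 46.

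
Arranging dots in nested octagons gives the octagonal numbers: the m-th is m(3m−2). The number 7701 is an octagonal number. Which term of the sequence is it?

Set n(3n−2) = 7701, giving 3n² − 2n − 7701 = 0.
The discriminant is 4 + 12·7701 = 92416, and √92416 = 304.
So n = (2 + 304) / 6 = 306/6 = 51.

51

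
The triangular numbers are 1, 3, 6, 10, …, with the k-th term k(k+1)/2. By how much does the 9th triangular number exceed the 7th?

17

9·10/2 = 45 and 7·8/2 = 28.
Difference: 45 − 28 = 17.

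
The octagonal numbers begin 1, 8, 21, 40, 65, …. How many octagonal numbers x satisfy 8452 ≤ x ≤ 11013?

The n-th octagonal number is n(3n−2).
Smallest index with value ≥ 8452: n = 54 (giving 8640).
Largest index with value ≤ 11013: n = 60 (giving 10680).
Indices 54 through 60: 7 terms.

7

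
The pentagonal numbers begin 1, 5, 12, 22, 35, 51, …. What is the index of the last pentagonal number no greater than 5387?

60

Solve n(3n−1)/2 ≤ 5387 for integer n.
n = 60 gives 5370 ≤ 5387, while n = 61 gives 5551 > 5387; so the answer is index 60.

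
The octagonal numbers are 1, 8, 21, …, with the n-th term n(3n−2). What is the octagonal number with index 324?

The 324th octagonal number is n(3n−2) with n = 324.
324·(3·324 − 2) = 324·970 = 314280.

314280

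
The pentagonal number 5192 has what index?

59

Set n(3n−1)/2 = 5192, giving 3n² − n − 10384 = 0.
So n = (1 + 353) / 6 = 354/6 = 59.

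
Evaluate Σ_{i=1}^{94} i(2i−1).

558125

Σ i(2i−1) = 2Σi² − Σi over i = 1..94.
Σi = 4465 and Σi² = 281295.
2·281295 − 1·4465 = 558125.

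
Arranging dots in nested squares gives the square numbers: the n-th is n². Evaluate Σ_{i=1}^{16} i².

1496

Σ_{i=1}^{16} i² = 16·17·33/6 = 1496.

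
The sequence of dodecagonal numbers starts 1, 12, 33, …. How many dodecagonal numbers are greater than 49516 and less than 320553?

154

The n-th dodecagonal number is n(5n−4).
Smallest index with value > 49516: n = 100 (giving 49600).
Largest index with value < 320553: n = 253 (giving 319033).
Indices 100 through 253: 154 terms.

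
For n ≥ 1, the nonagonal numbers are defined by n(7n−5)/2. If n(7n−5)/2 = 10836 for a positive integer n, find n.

56

Set n(7n−5)/2 = 10836, giving 7n² − 5n − 21672 = 0.
So n = (5 + 779) / 14 = 784/14 = 56.
Check: 56·(7·56 − 5)/2 = 10836. ✓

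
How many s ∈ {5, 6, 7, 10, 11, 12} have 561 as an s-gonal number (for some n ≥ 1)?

2

s = 5: P(5, 19) = 532 and P(5, 20) = 590; 561 is not s-gonal.
s = 6: P(6, 17) = 561. ✓
s = 7: P(7, 15) = 540 and P(7, 16) = 616; 561 is not s-gonal.
s = 10: P(10, 12) = 540 and P(10, 13) = 637; 561 is not s-gonal.
s = 11: P(11, 11) = 506 and P(11, 12) = 606; 561 is not s-gonal.
s = 12: P(12, 11) = 561. ✓
Hits: s ∈ {6, 12} → 2.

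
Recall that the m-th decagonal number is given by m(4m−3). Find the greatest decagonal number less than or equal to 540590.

Solve n(4n−3) ≤ 540590 for integer n.
n = 367 gives 537655 ≤ 540590, while n = 368 gives 540592 > 540590; so the answer is 537655.

537655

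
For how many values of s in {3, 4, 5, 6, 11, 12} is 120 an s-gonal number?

2

s = 3: P(3, 15) = 120. ✓
s = 4: P(4, 10) = 100 and P(4, 11) = 121; 120 is not s-gonal.
s = 5: P(5, 9) = 117 and P(5, 10) = 145; 120 is not s-gonal.
s = 6: P(6, 8) = 120. ✓
s = 11: P(11, 5) = 95 and P(11, 6) = 141; 120 is not s-gonal.
s = 12: P(12, 5) = 105 and P(12, 6) = 156; 120 is not s-gonal.
Hits: s ∈ {3, 6} → 2.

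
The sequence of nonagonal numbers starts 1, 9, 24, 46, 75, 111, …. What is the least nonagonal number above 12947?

Solve n(7n−5)/2 > 12947 for integer n.
The largest n with value ≤ 12947 is 61 (since 12871 ≤ 12947 < 13299), so the first above is n = 62, value 13299.

13299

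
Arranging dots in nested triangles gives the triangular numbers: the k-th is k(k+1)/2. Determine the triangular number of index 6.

The 6th triangular number is n(n+1)/2 with n = 6.
6·7/2 = 42/2 = 21.

21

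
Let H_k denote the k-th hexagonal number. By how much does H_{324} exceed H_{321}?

3867

324·(2·324 − 1) = 209628 and 321·(2·321 − 1) = 205761.
Difference: 209628 − 205761 = 3867.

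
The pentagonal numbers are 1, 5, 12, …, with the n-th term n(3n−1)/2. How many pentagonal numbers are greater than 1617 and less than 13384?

61

The n-th pentagonal number is n(3n−1)/2.
Smallest index with value > 1617: n = 34 (giving 1717).
Largest index with value < 13384: n = 94 (giving 13207).
Indices 34 through 94: 61 terms.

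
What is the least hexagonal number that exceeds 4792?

4950

Solve n(2n−1) > 4792 for integer n.
The largest n with value ≤ 4792 is 49 (since 4753 ≤ 4792 < 4950), so the first above is n = 50, value 4950.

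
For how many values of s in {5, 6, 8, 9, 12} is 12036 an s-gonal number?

s = 5: P(5, 89) = 11837 and P(5, 90) = 12105; 12036 is not s-gonal.
s = 6: P(6, 77) = 11781 and P(6, 78) = 12090; 12036 is not s-gonal.
s = 8: P(8, 63) = 11781 and P(8, 64) = 12160; 12036 is not s-gonal.
s = 9: P(9, 59) = 12036. ✓
s = 12: P(12, 49) = 11809 and P(12, 50) = 12300; 12036 is not s-gonal.
Hits: s ∈ {9} → 1.

1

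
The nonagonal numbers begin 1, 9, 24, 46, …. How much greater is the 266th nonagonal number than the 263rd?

5547

266·(7·266 − 5)/2 = 246981 and 263·(7·263 − 5)/2 = 241434.
Difference: 246981 − 241434 = 5547.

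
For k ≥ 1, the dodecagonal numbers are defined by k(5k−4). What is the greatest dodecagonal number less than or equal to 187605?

187404

Solve n(5n−4) ≤ 187605 for integer n.
n = 194 gives 187404 ≤ 187605, while n = 195 gives 189345 > 187605; so the answer is 187404.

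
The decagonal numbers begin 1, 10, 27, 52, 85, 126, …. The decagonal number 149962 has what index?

Set n(4n−3) = 149962, giving 4n² − 3n − 149962 = 0.
The discriminant is 9 + 16·149962 = 2399401, and √2399401 = 1549.
So n = (3 + 1549) / 8 = 1552/8 = 194.

194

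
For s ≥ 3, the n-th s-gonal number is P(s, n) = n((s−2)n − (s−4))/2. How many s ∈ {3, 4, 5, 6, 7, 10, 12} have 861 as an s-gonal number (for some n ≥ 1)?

s = 3: P(3, 41) = 861. ✓
s = 4: P(4, 29) = 841 and P(4, 30) = 900; 861 is not s-gonal.
s = 5: P(5, 24) = 852 and P(5, 25) = 925; 861 is not s-gonal.
s = 6: P(6, 21) = 861. ✓
s = 7: P(7, 18) = 783 and P(7, 19) = 874; 861 is not s-gonal.
s = 10: P(10, 15) = 855 and P(10, 16) = 976; 861 is not s-gonal.
s = 12: P(12, 13) = 793 and P(12, 14) = 924; 861 is not s-gonal.
Hits: s ∈ {3, 6} → 2.

2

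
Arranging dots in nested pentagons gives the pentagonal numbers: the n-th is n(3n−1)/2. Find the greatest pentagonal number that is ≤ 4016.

Solve n(3n−1)/2 ≤ 4016 for integer n.
n = 51 gives 3876 ≤ 4016, while n = 52 gives 4030 > 4016; so the answer is 3876.

3876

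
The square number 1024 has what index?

We need n² = 1024, so n = √1024 = 32.

32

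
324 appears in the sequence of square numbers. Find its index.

18

We need n² = 324, so n = √324 = 18.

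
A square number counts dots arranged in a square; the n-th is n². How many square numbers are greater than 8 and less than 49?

The n-th square number is n².
Smallest index with value > 8: n = 3 (giving 9).
Largest index with value < 49: n = 6 (giving 36).
Indices 3 through 6: 4 terms.

4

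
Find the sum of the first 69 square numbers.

Σ_{i=1}^{69} i² = 69·70·139/6 = 111895.

111895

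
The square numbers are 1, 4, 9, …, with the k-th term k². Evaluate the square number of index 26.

676

26² = 676.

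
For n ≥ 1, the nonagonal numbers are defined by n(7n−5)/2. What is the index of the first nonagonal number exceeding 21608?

79

Solve n(7n−5)/2 > 21608 for integer n.
The largest n with value ≤ 21608 is 78 (since 21099 ≤ 21608 < 21646), so the first above is n = 79, value 21646.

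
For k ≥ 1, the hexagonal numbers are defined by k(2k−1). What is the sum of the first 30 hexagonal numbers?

18445

Σ i(2i−1) = 2Σi² − Σi over i = 1..30.
Σi = 465 and Σi² = 9455.
2·9455 − 1·465 = 18445.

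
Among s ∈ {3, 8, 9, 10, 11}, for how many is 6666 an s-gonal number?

1

s = 3: P(3, 114) = 6555 and P(3, 115) = 6670; 6666 is not s-gonal.
s = 8: P(8, 47) = 6533 and P(8, 48) = 6816; 6666 is not s-gonal.
s = 9: P(9, 44) = 6666. ✓
s = 10: P(10, 41) = 6601 and P(10, 42) = 6930; 6666 is not s-gonal.
s = 11: P(11, 38) = 6365 and P(11, 39) = 6708; 6666 is not s-gonal.
Hits: s ∈ {9} → 1.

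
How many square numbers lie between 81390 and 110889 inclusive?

The n-th square number is n².
Smallest index with value ≥ 81390: n = 286 (giving 81796).
Largest index with value ≤ 110889: n = 333 (giving 110889).
Indices 286 through 333: 48 terms.

48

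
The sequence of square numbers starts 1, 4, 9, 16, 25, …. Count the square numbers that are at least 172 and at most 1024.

19

The n-th square number is n².
Smallest index with value ≥ 172: n = 14 (giving 196).
Largest index with value ≤ 1024: n = 32 (giving 1024).
Indices 14 through 32: 19 terms.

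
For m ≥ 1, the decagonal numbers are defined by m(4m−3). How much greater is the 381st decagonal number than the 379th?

381·(4·381 − 3) = 579501 and 379·(4·379 − 3) = 573427.
Difference: 579501 − 573427 = 6074.

6074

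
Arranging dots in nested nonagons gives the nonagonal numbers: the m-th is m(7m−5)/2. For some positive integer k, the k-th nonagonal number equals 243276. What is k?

264

Set n(7n−5)/2 = 243276, giving 7n² − 5n − 486552 = 0.
The discriminant is 25 + 56·243276 = 13623481, and √13623481 = 3691.
So n = (5 + 3691) / 14 = 3696/14 = 264.
Check: 264·(7·264 − 5)/2 = 243276. ✓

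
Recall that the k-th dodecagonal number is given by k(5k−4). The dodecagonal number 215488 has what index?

208

Set n(5n−4) = 215488, giving 5n² − 4n − 215488 = 0.
The discriminant is 16 + 20·215488 = 4309776, and √4309776 = 2076.
So n = (4 + 2076) / 10 = 2080/10 = 208.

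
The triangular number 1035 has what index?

45

Set n(n+1)/2 = 1035, giving n² + n − 2070 = 0.
The discriminant is 1 + 8·1035 = 8281, and √8281 = 91.
So n = (-1 + 91) / 2 = 90/2 = 45.
Check: 45·46/2 = 1035. ✓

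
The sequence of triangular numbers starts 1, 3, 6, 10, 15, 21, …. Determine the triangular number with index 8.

The 8th triangular number is n(n+1)/2 with n = 8.
8·9/2 = 72/2 = 36.

36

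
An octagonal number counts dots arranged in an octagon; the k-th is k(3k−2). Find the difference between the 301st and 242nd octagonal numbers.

95993

301·(3·301 − 2) = 271201 and 242·(3·242 − 2) = 175208.
Difference: 271201 − 175208 = 95993.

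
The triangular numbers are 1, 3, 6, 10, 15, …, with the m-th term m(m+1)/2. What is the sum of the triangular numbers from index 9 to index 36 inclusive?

Σ i(i+1)/2 = (Σi² + Σi) / 2 over i = 9..36.
Σi = 666 − 36 = 630 and Σi² = 16206 − 204 = 16002.
(1·16002 + 1·630) / 2 = 16632/2 = 8316.

8316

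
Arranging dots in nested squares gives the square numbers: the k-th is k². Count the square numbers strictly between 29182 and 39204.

27

The n-th square number is n².
Smallest index with value > 29182: n = 171 (giving 29241).
Largest index with value < 39204: n = 197 (giving 38809).
Indices 171 through 197: 27 terms.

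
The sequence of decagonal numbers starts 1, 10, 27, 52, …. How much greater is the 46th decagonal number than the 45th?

361

Consecutive decagonal numbers differ by 8n − 7: here 8·46 − 7 = 361.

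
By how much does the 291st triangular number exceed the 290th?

291

Consecutive triangular numbers differ by n: T_{291} − T_{290} = 291.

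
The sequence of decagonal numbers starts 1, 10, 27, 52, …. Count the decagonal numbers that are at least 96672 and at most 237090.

88

The n-th decagonal number is n(4n−3).
Smallest index with value ≥ 96672: n = 156 (giving 96876).
Largest index with value ≤ 237090: n = 243 (giving 235467).
Indices 156 through 243: 88 terms.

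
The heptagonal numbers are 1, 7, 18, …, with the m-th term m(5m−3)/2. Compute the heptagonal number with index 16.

The 16th heptagonal number is n(5n−3)/2 with n = 16.
16·(5·16 − 3)/2 = 16·77/2 = 616.

616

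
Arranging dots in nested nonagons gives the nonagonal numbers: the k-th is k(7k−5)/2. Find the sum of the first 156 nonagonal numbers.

Σ i(7i−5)/2 = (7Σi² − 5Σi) / 2 over i = 1..156.
Σi = 12246 and Σi² = 1277666.
(7·1277666 − 5·12246) / 2 = 8882432/2 = 4441216.

4441216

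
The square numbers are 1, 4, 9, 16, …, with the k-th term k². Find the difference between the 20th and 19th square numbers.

39

n² − (n−1)² = 2n − 1, so 20² − 19² = 2·20 − 1 = 39.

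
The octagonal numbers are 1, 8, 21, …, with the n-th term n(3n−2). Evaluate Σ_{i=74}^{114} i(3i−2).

Σ i(3i−2) = 3Σi² − 2Σi over i = 74..114.
Σi = 6555 − 2701 = 3854 and Σi² = 500365 − 132349 = 368016.
3·368016 − 2·3854 = 1096340.

1096340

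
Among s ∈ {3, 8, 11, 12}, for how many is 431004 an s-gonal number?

1

s = 3: P(3, 927) = 430128 and P(3, 928) = 431056; 431004 is not s-gonal.
s = 8: P(8, 379) = 430165 and P(8, 380) = 432440; 431004 is not s-gonal.
s = 11: P(11, 309) = 428583 and P(11, 310) = 431365; 431004 is not s-gonal.
s = 12: P(12, 294) = 431004. ✓
Hits: s ∈ {12} → 1.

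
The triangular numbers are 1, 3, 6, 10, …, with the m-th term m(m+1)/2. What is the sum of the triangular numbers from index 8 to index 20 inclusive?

Σ i(i+1)/2 = (Σi² + Σi) / 2 over i = 8..20.
Σi = 210 − 28 = 182 and Σi² = 2870 − 140 = 2730.
(1·2730 + 1·182) / 2 = 2912/2 = 1456.

1456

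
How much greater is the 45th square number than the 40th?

45² = 2025 and 40² = 1600.
Difference: 2025 − 1600 = 425.

425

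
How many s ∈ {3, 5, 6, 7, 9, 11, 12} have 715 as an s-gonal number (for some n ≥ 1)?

2

s = 3: P(3, 37) = 703 and P(3, 38) = 741; 715 is not s-gonal.
s = 5: P(5, 22) = 715. ✓
s = 6: P(6, 19) = 703 and P(6, 20) = 780; 715 is not s-gonal.
s = 7: P(7, 17) = 697 and P(7, 18) = 783; 715 is not s-gonal.
s = 9: P(9, 14) = 651 and P(9, 15) = 750; 715 is not s-gonal.
s = 11: P(11, 13) = 715. ✓
s = 12: P(12, 12) = 672 and P(12, 13) = 793; 715 is not s-gonal.
Hits: s ∈ {5, 11} → 2.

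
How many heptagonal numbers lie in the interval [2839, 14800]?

The n-th heptagonal number is n(5n−3)/2.
Smallest index with value ≥ 2839: n = 34 (giving 2839).
Largest index with value ≤ 14800: n = 77 (giving 14707).
Indices 34 through 77: 44 terms.

44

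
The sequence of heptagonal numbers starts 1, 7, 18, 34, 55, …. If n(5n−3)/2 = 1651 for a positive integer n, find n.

Set n(5n−3)/2 = 1651, giving 5n² − 3n − 3302 = 0.
The discriminant is 9 + 40·1651 = 66049, and √66049 = 257.
So n = (3 + 257) / 10 = 260/10 = 26.
Check: 26·(5·26 − 3)/2 = 1651. ✓

26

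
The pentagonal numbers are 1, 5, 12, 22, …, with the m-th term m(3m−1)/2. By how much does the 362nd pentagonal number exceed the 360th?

2165

362·(3·362 − 1)/2 = 196385 and 360·(3·360 − 1)/2 = 194220.
Difference: 196385 − 194220 = 2165.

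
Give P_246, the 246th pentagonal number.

The 246th pentagonal number is n(3n−1)/2 with n = 246.
246·(3·246 − 1)/2 = 246·737/2 = 90651.

90651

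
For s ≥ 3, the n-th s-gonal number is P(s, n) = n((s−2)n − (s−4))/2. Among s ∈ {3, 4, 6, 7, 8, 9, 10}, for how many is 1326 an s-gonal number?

s = 3: P(3, 51) = 1326. ✓
s = 4: P(4, 36) = 1296 and P(4, 37) = 1369; 1326 is not s-gonal.
s = 6: P(6, 26) = 1326. ✓
s = 7: P(7, 23) = 1288 and P(7, 24) = 1404; 1326 is not s-gonal.
s = 8: P(8, 21) = 1281 and P(8, 22) = 1408; 1326 is not s-gonal.
s = 9: P(9, 19) = 1216 and P(9, 20) = 1350; 1326 is not s-gonal.
s = 10: P(10, 18) = 1242 and P(10, 19) = 1387; 1326 is not s-gonal.
Hits: s ∈ {3, 6} → 2.

2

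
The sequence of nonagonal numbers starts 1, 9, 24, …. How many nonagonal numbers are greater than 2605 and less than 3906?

6

The n-th nonagonal number is n(7n−5)/2.
Smallest index with value > 2605: n = 28 (giving 2674).
Largest index with value < 3906: n = 33 (giving 3729).
Indices 28 through 33: 6 terms.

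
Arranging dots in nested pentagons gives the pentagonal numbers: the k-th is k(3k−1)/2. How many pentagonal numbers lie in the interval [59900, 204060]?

The n-th pentagonal number is n(3n−1)/2.
Smallest index with value ≥ 59900: n = 200 (giving 59900).
Largest index with value ≤ 204060: n = 369 (giving 204057).
Indices 200 through 369: 170 terms.

170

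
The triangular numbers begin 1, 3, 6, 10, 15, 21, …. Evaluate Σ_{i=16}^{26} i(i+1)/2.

Σ i(i+1)/2 = (Σi² + Σi) / 2 over i = 16..26.
Σi = 351 − 120 = 231 and Σi² = 6201 − 1240 = 4961.
(1·4961 + 1·231) / 2 = 5192/2 = 2596.

2596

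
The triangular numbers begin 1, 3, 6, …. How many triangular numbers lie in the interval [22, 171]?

The n-th triangular number is n(n+1)/2.
Smallest index with value ≥ 22: n = 7 (giving 28).
Largest index with value ≤ 171: n = 18 (giving 171).
Indices 7 through 18: 12 terms.

12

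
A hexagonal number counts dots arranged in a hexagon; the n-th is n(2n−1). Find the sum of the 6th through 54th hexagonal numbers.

Σ i(2i−1) = 2Σi² − Σi over i = 6..54.
Σi = 1485 − 15 = 1470 and Σi² = 53955 − 55 = 53900.
2·53900 − 1·1470 = 106330.

106330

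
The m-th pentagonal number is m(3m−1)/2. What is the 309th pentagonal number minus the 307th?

309·(3·309 − 1)/2 = 143067 and 307·(3·307 − 1)/2 = 141220.
Difference: 143067 − 141220 = 1847.

1847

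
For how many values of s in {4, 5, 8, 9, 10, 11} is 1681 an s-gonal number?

1

s = 4: P(4, 41) = 1681. ✓
s = 5: P(5, 33) = 1617 and P(5, 34) = 1717; 1681 is not s-gonal.
s = 8: P(8, 24) = 1680 and P(8, 25) = 1825; 1681 is not s-gonal.
s = 9: P(9, 22) = 1639 and P(9, 23) = 1794; 1681 is not s-gonal.
s = 10: P(10, 20) = 1540 and P(10, 21) = 1701; 1681 is not s-gonal.
s = 11: P(11, 19) = 1558 and P(11, 20) = 1730; 1681 is not s-gonal.
Hits: s ∈ {4} → 1.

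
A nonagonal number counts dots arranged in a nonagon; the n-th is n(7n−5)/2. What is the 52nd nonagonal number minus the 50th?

52·(7·52 − 5)/2 = 9334 and 50·(7·50 − 5)/2 = 8625.
Difference: 9334 − 8625 = 709.

709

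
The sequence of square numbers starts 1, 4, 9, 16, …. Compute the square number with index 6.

6² = 36.

36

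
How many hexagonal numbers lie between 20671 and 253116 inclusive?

The n-th hexagonal number is n(2n−1).
Smallest index with value ≥ 20671: n = 102 (giving 20706).
Largest index with value ≤ 253116: n = 356 (giving 253116).
Indices 102 through 356: 255 terms.

255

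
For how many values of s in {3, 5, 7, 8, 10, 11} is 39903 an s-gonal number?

s = 3: P(3, 282) = 39903. ✓
s = 5: P(5, 163) = 39772 and P(5, 164) = 40262; 39903 is not s-gonal.
s = 7: P(7, 126) = 39501 and P(7, 127) = 40132; 39903 is not s-gonal.
s = 8: P(8, 115) = 39445 and P(8, 116) = 40136; 39903 is not s-gonal.
s = 10: P(10, 100) = 39700 and P(10, 101) = 40501; 39903 is not s-gonal.
s = 11: P(11, 94) = 39433 and P(11, 95) = 40280; 39903 is not s-gonal.
Hits: s ∈ {3} → 1.

1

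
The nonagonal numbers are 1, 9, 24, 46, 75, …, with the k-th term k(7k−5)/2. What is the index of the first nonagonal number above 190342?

Solve n(7n−5)/2 > 190342 for integer n.
The largest n with value ≤ 190342 is 233 (since 189429 ≤ 190342 < 191061), so the first above is n = 234, value 191061.

234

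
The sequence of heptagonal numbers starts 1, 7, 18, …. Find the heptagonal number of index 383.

366148

The 383rd heptagonal number is n(5n−3)/2 with n = 383.
383·(5·383 − 3)/2 = 383·1912/2 = 383·956 = 366148.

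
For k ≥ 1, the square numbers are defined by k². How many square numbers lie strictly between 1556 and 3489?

The n-th square number is n².
Smallest index with value > 1556: n = 40 (giving 1600).
Largest index with value < 3489: n = 59 (giving 3481).
Indices 40 through 59: 20 terms.

20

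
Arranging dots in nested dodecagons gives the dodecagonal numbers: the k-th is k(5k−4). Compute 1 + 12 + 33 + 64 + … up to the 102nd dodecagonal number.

Σ i(5i−4) = 5Σi² − 4Σi over i = 1..102.
Σi = 5253 and Σi² = 358955.
5·358955 − 4·5253 = 1773763.

1773763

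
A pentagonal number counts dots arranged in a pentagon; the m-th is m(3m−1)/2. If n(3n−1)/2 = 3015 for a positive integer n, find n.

Set n(3n−1)/2 = 3015, giving 3n² − n − 6030 = 0.
The discriminant is 1 + 24·3015 = 72361, and √72361 = 269.
So n = (1 + 269) / 6 = 270/6 = 45.
Check: 45·(3·45 − 1)/2 = 3015. ✓

45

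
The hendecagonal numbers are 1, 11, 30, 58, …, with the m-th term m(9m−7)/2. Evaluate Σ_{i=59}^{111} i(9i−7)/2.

1763204

Σ i(9i−7)/2 = (9Σi² − 7Σi) / 2 over i = 59..111.
Σi = 6216 − 1711 = 4505 and Σi² = 462056 − 66729 = 395327.
(9·395327 − 7·4505) / 2 = 3526408/2 = 1763204.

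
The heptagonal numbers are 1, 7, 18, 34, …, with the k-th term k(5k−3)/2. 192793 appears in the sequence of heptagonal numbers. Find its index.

Set n(5n−3)/2 = 192793, giving 5n² − 3n − 385586 = 0.
The discriminant is 9 + 40·192793 = 7711729, and √7711729 = 2777.
So n = (3 + 2777) / 10 = 2780/10 = 278.

278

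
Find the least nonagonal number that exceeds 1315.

1350

Solve n(7n−5)/2 > 1315 for integer n.
The largest n with value ≤ 1315 is 19 (since 1216 ≤ 1315 < 1350), so the first above is n = 20, value 1350.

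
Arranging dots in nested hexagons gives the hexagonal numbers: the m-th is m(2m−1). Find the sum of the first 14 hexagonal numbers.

Σ i(2i−1) = 2Σi² − Σi over i = 1..14.
Σi = 105 and Σi² = 1015.
2·1015 − 1·105 = 1925.

1925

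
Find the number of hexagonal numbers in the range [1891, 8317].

34

The n-th hexagonal number is n(2n−1).
Smallest index with value ≥ 1891: n = 31 (giving 1891).
Largest index with value ≤ 8317: n = 64 (giving 8128).
Indices 31 through 64: 34 terms.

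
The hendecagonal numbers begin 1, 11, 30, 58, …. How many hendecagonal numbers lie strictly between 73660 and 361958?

155

The n-th hendecagonal number is n(9n−7)/2.
Smallest index with value > 73660: n = 129 (giving 74433).
Largest index with value < 361958: n = 283 (giving 359410).
Indices 129 through 283: 155 terms.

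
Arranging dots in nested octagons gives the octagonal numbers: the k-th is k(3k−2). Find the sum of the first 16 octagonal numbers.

4216

Σ i(3i−2) = 3Σi² − 2Σi over i = 1..16.
Σi = 136 and Σi² = 1496.
3·1496 − 2·136 = 4216.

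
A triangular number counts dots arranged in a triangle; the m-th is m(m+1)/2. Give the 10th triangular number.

55

10·11/2 = 110/2 = 55.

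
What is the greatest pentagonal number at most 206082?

205165

Solve n(3n−1)/2 ≤ 206082 for integer n.
n = 370 gives 205165 ≤ 206082, while n = 371 gives 206276 > 206082; so the answer is 205165.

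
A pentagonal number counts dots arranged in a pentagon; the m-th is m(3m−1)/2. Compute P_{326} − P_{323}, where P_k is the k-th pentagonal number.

2919

326·(3·326 − 1)/2 = 159251 and 323·(3·323 − 1)/2 = 156332.
Difference: 159251 − 156332 = 2919.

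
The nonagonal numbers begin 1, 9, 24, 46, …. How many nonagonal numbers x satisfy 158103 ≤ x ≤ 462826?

The n-th nonagonal number is n(7n−5)/2.
Smallest index with value ≥ 158103: n = 213 (giving 158259).
Largest index with value ≤ 462826: n = 364 (giving 462826).
Indices 213 through 364: 152 terms.

152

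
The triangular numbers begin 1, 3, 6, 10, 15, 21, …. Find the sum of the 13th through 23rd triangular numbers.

Σ i(i+1)/2 = (Σi² + Σi) / 2 over i = 13..23.
Σi = 276 − 78 = 198 and Σi² = 4324 − 650 = 3674.
(1·3674 + 1·198) / 2 = 3872/2 = 1936.

1936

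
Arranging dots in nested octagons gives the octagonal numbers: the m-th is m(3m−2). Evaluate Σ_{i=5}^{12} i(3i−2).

Σ i(3i−2) = 3Σi² − 2Σi over i = 5..12.
Σi = 78 − 10 = 68 and Σi² = 650 − 30 = 620.
3·620 − 2·68 = 1724.

1724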